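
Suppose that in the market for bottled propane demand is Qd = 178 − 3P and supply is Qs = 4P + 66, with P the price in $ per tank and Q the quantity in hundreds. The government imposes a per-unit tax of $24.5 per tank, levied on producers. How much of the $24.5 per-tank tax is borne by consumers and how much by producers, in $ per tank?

Before the tax: set 178 − 3P = 4P + 66 → P* = $16, Q* = 130.
With the tax collected from producers, supply shifts: Qs = 4(P − 24.5) + 66.
New equilibrium: consumers pay $30, producers receive $5.5, Q = 88. (Wedge: Pb − Ps = 24.5.)
Burden on consumers: $14; on producers: $10.5. (They sum to $24.5.)
The less price-elastic side of the market bears the larger share of a per-unit tax.

Consumers bear $14 per tank; producers bear $10.5 per tank.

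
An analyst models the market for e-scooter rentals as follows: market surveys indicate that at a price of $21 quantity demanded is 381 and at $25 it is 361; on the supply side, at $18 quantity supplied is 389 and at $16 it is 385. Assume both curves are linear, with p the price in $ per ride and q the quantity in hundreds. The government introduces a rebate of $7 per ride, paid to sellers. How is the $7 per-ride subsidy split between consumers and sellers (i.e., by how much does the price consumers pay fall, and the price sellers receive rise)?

Consumers gain $2 per ride; sellers gain $5 per ride.

Demand slope: (361 − 381)/(25 − 21) = -5, so qd = 486 − 5p.
Supply slope: (385 − 389)/(16 − 18) = 2, so qs = 2p + 353.
Without the subsidy, 486 − 5p = 2p + 353 gives 7p = 133, so p* = $19 and q* = 391.
With a per-unit subsidy paid to sellers, each receives p + 7 per unit sold, so supply becomes qs = 2(p + 7) + 353.
New equilibrium: consumers pay $17, sellers receive $24, q = 401. (Wedge: pb − ps = −7.)
Gain to consumers: $2; to sellers: $5. (They sum to $7.)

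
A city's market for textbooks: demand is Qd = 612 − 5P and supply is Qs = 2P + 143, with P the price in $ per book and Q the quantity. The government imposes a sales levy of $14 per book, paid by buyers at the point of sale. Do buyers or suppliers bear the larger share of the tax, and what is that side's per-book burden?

Suppliers bear the larger share: $10 per book.

Before the tax: set 612 − 5P = 2P + 143 → P* = $67, Q* = 277.
With the tax collected from buyers, demand (in seller-price terms) shifts: Qd = 612 − 5(P + 14).
New equilibrium: buyers pay $71, suppliers receive $57, Q = 257. (Wedge: Pb − Ps = 14.)
Per-book burden: buyers $4, suppliers $10.
Suppliers take the larger share because supply is less price-elastic here (demand slope 5 vs supply slope 2).
The less price-elastic side of the market bears the larger share of a per-unit tax.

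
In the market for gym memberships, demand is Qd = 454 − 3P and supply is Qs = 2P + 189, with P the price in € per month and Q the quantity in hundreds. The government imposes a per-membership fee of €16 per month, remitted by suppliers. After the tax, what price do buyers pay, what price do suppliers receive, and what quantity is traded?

Without the tax, 454 − 3P = 2P + 189 gives 5P = 265, so P* = €53 and Q* = 295.
With the tax collected from suppliers, supply shifts: Qs = 2(P − 16) + 189.
Solving gives Q = 275.8 with buyers paying €59.4 and suppliers receiving €43.4 (the €16 wedge).

Buyers pay €59.4; suppliers receive €43.4; quantity = 275.8.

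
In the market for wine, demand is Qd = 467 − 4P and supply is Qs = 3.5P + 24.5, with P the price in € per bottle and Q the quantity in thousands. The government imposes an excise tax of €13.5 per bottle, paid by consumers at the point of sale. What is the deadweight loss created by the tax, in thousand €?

Deadweight loss = €170.1 thousand.

Without the tax, 467 − 4P = 3.5P + 24.5 gives 7.5P = 442.5, so P* = €59 and Q* = 231.
With the tax collected from consumers, demand (in seller-price terms) shifts: Qd = 467 − 4(P + 13.5).
Solving gives Q = 205.8 with consumers paying €65.3 and producers receiving €51.8 (the €13.5 wedge).
Quantity falls by |ΔQ| = |231 − 205.8| = 25.2.
DWL = ½ · t · |ΔQ| = ½ · 13.5 · 25.2 = €170.1.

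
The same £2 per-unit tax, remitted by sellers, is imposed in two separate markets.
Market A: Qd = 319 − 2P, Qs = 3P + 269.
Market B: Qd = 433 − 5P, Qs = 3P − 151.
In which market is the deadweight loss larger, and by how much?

Market B, by £1.35.

Market A: pre-tax P* = £10, Q* = 299; post-tax Q = 296.6; deadweight loss = £2.4.
Market B: pre-tax P* = £73, Q* = 68; post-tax Q = 64.25; deadweight loss = £3.75.
Difference: £2.4 vs £3.75 → market B is larger by £1.35.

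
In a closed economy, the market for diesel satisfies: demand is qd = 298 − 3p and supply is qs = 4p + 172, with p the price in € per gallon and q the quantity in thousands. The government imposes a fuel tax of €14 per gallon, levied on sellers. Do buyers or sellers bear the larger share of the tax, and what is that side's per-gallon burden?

Buyers bear the larger share: €8 per gallon.

Before the tax: set 298 − 3p = 4p + 172 → p* = €18, q* = 244.
With the tax collected from sellers, supply shifts: qs = 4(p − 14) + 172.
New equilibrium: buyers pay €26, sellers receive €12, q = 220. (Wedge: pb − ps = 14.)
Per-gallon burden: buyers €8, sellers €6.
Buyers take the larger share because demand is less price-elastic here (demand slope 3 vs supply slope 4).
The less price-elastic side of the market bears the larger share of a per-unit tax.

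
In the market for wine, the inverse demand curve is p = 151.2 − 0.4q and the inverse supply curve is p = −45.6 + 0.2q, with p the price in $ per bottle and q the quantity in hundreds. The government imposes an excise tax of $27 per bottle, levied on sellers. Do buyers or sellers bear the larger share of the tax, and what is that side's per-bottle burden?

Buyers bear the larger share: $18 per bottle.

Inverting to q(p) form: qd = 378 − 2.5p; qs = 5p + 228.
Without the tax, 378 − 2.5p = 5p + 228 gives 7.5p = 150, so p* = $20 and q* = 328.
With the tax collected from sellers, supply shifts: qs = 5(p − 27) + 228.
New equilibrium: buyers pay $38, sellers receive $11, q = 283. (Wedge: pb − ps = 27.)
Per-bottle burden: buyers $18, sellers $9.
Buyers take the larger share because demand is less price-elastic here (demand slope 2.5 vs supply slope 5).
The less price-elastic side of the market bears the larger share of a per-unit tax.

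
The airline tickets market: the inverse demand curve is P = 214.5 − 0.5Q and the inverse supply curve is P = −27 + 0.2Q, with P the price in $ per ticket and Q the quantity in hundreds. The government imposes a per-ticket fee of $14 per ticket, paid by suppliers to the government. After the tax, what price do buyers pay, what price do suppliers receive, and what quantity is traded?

Rewrite in direct form: Qd = 429 − 2P and Qs = 5P + 135.
Without the tax, 429 − 2P = 5P + 135 gives 7P = 294, so P* = $42 and Q* = 345.
With the tax collected from suppliers, supply shifts: Qs = 5(P − 14) + 135.
Solving gives Q = 325 with buyers paying $52 and suppliers receiving $38 (the $14 wedge).

Buyers pay $52; suppliers receive $38; quantity = 325.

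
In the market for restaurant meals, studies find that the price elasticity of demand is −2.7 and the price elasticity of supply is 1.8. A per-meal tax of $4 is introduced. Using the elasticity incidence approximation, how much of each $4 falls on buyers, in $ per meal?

Buyers bear ≈ $1.6 per meal.

Incidence ratio: buyers' share ≈ εs / (εs + |εd|) = 1.8 / (1.8 + 2.7) = 0.4.
So buyers bear ≈ 0.4 × $4 = $1.6; suppliers bear $2.4.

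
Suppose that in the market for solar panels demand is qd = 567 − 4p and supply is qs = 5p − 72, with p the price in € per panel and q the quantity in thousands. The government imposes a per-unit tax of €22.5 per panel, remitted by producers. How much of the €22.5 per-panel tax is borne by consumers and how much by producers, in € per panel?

Without the tax, 567 − 4p = 5p − 72 gives 9p = 639, so p* = €71 and q* = 283.
With the tax collected from producers, supply shifts: qs = 5(p − 22.5) − 72.
New equilibrium: consumers pay €83.5, producers receive €61, q = 233. (Wedge: pb − ps = 22.5.)
Burden on consumers: €12.5; on producers: €10. (They sum to €22.5.)
The less price-elastic side of the market bears the larger share of a per-unit tax.

Consumers bear €12.5 per panel; producers bear €10 per panel.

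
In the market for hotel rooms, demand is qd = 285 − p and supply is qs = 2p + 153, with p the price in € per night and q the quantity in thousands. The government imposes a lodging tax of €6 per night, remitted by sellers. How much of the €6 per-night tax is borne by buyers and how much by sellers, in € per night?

Buyers bear €4 per night; sellers bear €2 per night.

Without the tax, 285 − p = 2p + 153 gives 3p = 132, so p* = €44 and q* = 241.
With the tax collected from sellers, supply shifts: qs = 2(p − 6) + 153.
New equilibrium: buyers pay €48, sellers receive €42, q = 237. (Wedge: pb − ps = 6.)
Burden on buyers: €4; on sellers: €2. (They sum to €6.)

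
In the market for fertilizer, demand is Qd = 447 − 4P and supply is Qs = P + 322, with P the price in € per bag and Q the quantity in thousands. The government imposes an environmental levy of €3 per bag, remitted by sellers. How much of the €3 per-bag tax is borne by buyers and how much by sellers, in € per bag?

Buyers bear €0.6 per bag; sellers bear €2.4 per bag.

Without the tax, 447 − 4P = P + 322 gives 5P = 125, so P* = €25 and Q* = 347.
With the tax collected from sellers, supply shifts: Qs = (P − 3) + 322.
New equilibrium: buyers pay €25.6, sellers receive €22.6, Q = 344.6. (Wedge: Pb − Ps = 3.)
Burden on buyers: €0.6; on sellers: €2.4. (They sum to €3.)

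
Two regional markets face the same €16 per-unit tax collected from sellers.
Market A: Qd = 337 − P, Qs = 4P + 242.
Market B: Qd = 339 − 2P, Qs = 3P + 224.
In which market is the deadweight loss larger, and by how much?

Market B, by €51.2.

Market A: pre-tax P* = €19, Q* = 318; post-tax Q = 305.2; deadweight loss = €102.4.
Market B: pre-tax P* = €23, Q* = 293; post-tax Q = 273.8; deadweight loss = €153.6.
Difference: €102.4 vs €153.6 → market B is larger by €51.2.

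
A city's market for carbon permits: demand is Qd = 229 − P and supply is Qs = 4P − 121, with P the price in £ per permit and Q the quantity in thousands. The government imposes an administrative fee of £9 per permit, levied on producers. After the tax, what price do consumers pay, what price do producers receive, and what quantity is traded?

Consumers pay £77.2; producers receive £68.2; quantity = 151.8.

Without the tax, 229 − P = 4P − 121 gives 5P = 350, so P* = £70 and Q* = 159.
With the tax collected from producers, supply shifts: Qs = 4(P − 9) − 121.
New equilibrium: consumers pay £77.2, producers receive £68.2, Q = 151.8. (Wedge: Pb − Ps = 9.)
The less price-elastic side of the market bears the larger share of a per-unit tax.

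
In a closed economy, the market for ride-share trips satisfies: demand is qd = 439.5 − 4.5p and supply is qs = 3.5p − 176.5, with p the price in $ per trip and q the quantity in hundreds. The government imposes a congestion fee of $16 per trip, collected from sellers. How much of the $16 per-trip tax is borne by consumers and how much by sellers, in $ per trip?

Consumers bear $7 per trip; sellers bear $9 per trip.

Before the tax: set 439.5 − 4.5p = 3.5p − 176.5 → p* = $77, q* = 93.
With the tax collected from sellers, supply shifts: qs = 3.5(p − 16) − 176.5.
New equilibrium: consumers pay $84, sellers receive $68, q = 61.5. (Wedge: pb − ps = 16.)
Burden on consumers: $7; on sellers: $9. (They sum to $16.)
The less price-elastic side of the market bears the larger share of a per-unit tax.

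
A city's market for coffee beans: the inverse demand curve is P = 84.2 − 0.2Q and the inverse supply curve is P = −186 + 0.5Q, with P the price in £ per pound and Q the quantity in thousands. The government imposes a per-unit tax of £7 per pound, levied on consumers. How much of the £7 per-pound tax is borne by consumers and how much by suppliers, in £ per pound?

Inverting to Q(P) form: Qd = 421 − 5P; Qs = 2P + 372.
Without the tax, 421 − 5P = 2P + 372 gives 7P = 49, so P* = £7 and Q* = 386.
With the tax collected from consumers, demand (in seller-price terms) shifts: Qd = 421 − 5(P + 7).
New equilibrium: consumers pay £9, suppliers receive £2, Q = 376. (Wedge: Pb − Ps = 7.)
Burden on consumers: £2; on suppliers: £5. (They sum to £7.)
The less price-elastic side of the market bears the larger share of a per-unit tax.

Consumers bear £2 per pound; suppliers bear £5 per pound.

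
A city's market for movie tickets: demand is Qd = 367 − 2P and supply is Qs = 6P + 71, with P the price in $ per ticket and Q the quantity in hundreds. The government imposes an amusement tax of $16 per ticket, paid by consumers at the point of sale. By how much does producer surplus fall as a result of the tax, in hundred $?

Before the tax: set 367 − 2P = 6P + 71 → P* = $37, Q* = 293.
With the tax collected from consumers, demand (in seller-price terms) shifts: Qd = 367 − 2(P + 16).
New equilibrium: consumers pay $49, producers receive $33, Q = 269. (Wedge: Pb − Ps = 16.)
ΔPS is the trapezoid between Q = 269 and Q = 293 of height $4: ½ · (293 + 269) · 4 = $1124.

Producer surplus falls by $1124 hundred.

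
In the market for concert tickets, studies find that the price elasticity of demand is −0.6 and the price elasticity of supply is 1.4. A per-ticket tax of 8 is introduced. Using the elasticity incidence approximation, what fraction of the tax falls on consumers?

Consumers' share ≈ 0.7.

Incidence ratio: consumers' share ≈ εs / (εs + |εd|) = 1.4 / (1.4 + 0.6) = 0.7.
Supply is the more elastic side, so consumers bear the larger share.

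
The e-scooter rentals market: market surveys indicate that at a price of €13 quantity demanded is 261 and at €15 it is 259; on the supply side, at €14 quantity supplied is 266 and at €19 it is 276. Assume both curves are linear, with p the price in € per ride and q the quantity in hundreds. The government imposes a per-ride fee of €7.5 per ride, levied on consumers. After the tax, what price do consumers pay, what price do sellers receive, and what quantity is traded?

Consumers pay €17; sellers receive €9.5; quantity = 257.

Demand slope: (259 − 261)/(15 − 13) = -1, so qd = 274 − p.
Supply slope: (276 − 266)/(19 − 14) = 2, so qs = 2p + 238.
Without the tax, 274 − p = 2p + 238 gives 3p = 36, so p* = €12 and q* = 262.
With the tax collected from consumers, demand (in seller-price terms) shifts: qd = 274 − (p + 7.5).
Solving gives q = 257 with consumers paying €17 and sellers receiving €9.5 (the €7.5 wedge).
The less price-elastic side of the market bears the larger share of a per-unit tax.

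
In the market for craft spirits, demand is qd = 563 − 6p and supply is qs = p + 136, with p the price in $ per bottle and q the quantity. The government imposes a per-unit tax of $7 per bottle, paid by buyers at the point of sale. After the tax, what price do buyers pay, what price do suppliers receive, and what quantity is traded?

Without the tax, 563 − 6p = p + 136 gives 7p = 427, so p* = $61 and q* = 197.
With the tax collected from buyers, demand (in seller-price terms) shifts: qd = 563 − 6(p + 7).
New equilibrium: buyers pay $62, suppliers receive $55, q = 191. (Wedge: pb − ps = 7.)
The less price-elastic side of the market bears the larger share of a per-unit tax.

Buyers pay $62; suppliers receive $55; quantity = 191.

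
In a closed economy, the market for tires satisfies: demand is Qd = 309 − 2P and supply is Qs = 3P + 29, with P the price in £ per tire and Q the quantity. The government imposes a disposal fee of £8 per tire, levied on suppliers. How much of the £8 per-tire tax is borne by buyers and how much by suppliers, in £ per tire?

Buyers bear £4.8 per tire; suppliers bear £3.2 per tire.

Without the tax, 309 − 2P = 3P + 29 gives 5P = 280, so P* = £56 and Q* = 197.
With the tax collected from suppliers, supply shifts: Qs = 3(P − 8) + 29.
New equilibrium: buyers pay £60.8, suppliers receive £52.8, Q = 187.4. (Wedge: Pb − Ps = 8.)
Burden on buyers: £4.8; on suppliers: £3.2. (They sum to £8.)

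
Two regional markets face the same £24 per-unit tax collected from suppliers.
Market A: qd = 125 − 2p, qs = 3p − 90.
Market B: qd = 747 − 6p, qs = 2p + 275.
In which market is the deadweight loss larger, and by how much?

Market B, by £86.4.

Market A: pre-tax p* = £43, q* = 39; post-tax q = 10.2; deadweight loss = £345.6.
Market B: pre-tax p* = £59, q* = 393; post-tax q = 357; deadweight loss = £432.
Difference: £345.6 vs £432 → market B is larger by £86.4.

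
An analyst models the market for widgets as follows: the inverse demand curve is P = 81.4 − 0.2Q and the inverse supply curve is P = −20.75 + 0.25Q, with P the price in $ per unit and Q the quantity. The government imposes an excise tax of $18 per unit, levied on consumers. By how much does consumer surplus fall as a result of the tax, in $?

Rewrite in direct form: Qd = 407 − 5P and Qs = 4P + 83.
Before the tax: set 407 − 5P = 4P + 83 → P* = $36, Q* = 227.
With the tax collected from consumers, demand (in seller-price terms) shifts: Qd = 407 − 5(P + 18).
New equilibrium: consumers pay $44, producers receive $26, Q = 187. (Wedge: Pb − Ps = 18.)
ΔCS is the trapezoid between Q = 187 and Q = 227 of height $8: ½ · (227 + 187) · 8 = $1656.

Consumer surplus falls by $1656.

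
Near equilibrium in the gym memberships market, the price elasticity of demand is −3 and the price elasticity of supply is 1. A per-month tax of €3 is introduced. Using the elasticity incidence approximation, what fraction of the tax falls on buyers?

Buyers' share ≈ 0.25.

Incidence ratio: buyers' share ≈ εs / (εs + |εd|) = 1 / (1 + 3) = 0.25.
Supply is the less elastic side, so buyers bear the smaller share.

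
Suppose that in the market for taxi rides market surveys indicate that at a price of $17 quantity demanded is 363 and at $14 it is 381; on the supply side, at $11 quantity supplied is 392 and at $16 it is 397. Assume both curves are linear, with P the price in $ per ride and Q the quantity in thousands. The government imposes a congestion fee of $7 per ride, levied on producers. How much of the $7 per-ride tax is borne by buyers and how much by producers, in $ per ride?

Buyers bear $1 per ride; producers bear $6 per ride.

Demand slope: (381 − 363)/(14 − 17) = -6, so Qd = 465 − 6P.
Supply slope: (397 − 392)/(16 − 11) = 1, so Qs = P + 381.
Without the tax, 465 − 6P = P + 381 gives 7P = 84, so P* = $12 and Q* = 393.
With the tax collected from producers, supply shifts: Qs = (P − 7) + 381.
Solving gives Q = 387 with buyers paying $13 and producers receiving $6 (the $7 wedge).
Burden on buyers: $1; on producers: $6. (They sum to $7.)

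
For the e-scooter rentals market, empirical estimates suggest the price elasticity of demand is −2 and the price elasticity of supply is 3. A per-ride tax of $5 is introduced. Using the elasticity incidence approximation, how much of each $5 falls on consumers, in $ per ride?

Consumers bear ≈ $3 per ride.

Incidence ratio: consumers' share ≈ εs / (εs + |εd|) = 3 / (3 + 2) = 0.6.
So consumers bear ≈ 0.6 × $5 = $3; sellers bear $2.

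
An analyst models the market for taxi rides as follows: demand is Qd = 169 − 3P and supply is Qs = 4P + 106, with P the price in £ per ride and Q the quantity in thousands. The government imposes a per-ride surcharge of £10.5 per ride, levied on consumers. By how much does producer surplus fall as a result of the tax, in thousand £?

Without the tax, 169 − 3P = 4P + 106 gives 7P = 63, so P* = £9 and Q* = 142.
With the tax collected from consumers, demand (in seller-price terms) shifts: Qd = 169 − 3(P + 10.5).
New equilibrium: consumers pay £15, suppliers receive £4.5, Q = 124. (Wedge: Pb − Ps = 10.5.)
ΔPS is the trapezoid between Q = 124 and Q = 142 of height £4.5: ½ · (142 + 124) · 4.5 = £598.5.

Producer surplus falls by £598.5 thousand.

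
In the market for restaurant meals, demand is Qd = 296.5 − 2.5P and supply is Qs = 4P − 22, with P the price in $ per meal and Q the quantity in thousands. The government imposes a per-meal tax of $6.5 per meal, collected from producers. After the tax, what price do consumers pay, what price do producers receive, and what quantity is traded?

Consumers pay $53; producers receive $46.5; quantity = 164.

Before the tax: set 296.5 − 2.5P = 4P − 22 → P* = $49, Q* = 174.
With the tax collected from producers, supply shifts: Qs = 4(P − 6.5) − 22.
Solving gives Q = 164 with consumers paying $53 and producers receiving $46.5 (the $6.5 wedge).
The less price-elastic side of the market bears the larger share of a per-unit tax.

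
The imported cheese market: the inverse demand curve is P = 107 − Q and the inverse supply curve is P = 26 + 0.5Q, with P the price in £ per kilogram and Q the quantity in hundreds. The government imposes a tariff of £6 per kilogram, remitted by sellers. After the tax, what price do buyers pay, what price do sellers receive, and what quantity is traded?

Buyers pay £57; sellers receive £51; quantity = 50.

Inverting to Q(P) form: Qd = 107 − P; Qs = 2P − 52.
Before the tax: set 107 − P = 2P − 52 → P* = £53, Q* = 54.
With the tax collected from sellers, supply shifts: Qs = 2(P − 6) − 52.
New equilibrium: buyers pay £57, sellers receive £51, Q = 50. (Wedge: Pb − Ps = 6.)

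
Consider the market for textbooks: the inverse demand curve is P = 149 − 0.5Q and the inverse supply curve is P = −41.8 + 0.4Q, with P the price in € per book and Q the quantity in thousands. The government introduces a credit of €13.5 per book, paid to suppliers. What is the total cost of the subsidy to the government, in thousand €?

Inverting to Q(P) form: Qd = 298 − 2P; Qs = 2.5P + 104.5.
Before the subsidy: set 298 − 2P = 2.5P + 104.5 → P* = €43, Q* = 212.
With a per-unit subsidy paid to suppliers, each receives P + 13.5 per unit sold, so supply becomes Qs = 2.5(P + 13.5) + 104.5.
New equilibrium: buyers pay €35.5, suppliers receive €49, Q = 227. (Wedge: Pb − Ps = −13.5.)
Outlay = t · Q = 13.5 · 227 = €3064.5.

Government outlay = €3064.5 thousand.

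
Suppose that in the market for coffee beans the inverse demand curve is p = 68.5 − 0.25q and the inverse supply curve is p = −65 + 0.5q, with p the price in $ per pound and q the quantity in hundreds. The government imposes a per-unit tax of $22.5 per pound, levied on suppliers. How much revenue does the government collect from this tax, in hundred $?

Inverting to q(p) form: qd = 274 − 4p; qs = 2p + 130.
Without the tax, 274 − 4p = 2p + 130 gives 6p = 144, so p* = $24 and q* = 178.
With the tax collected from suppliers, supply shifts: qs = 2(p − 22.5) + 130.
New equilibrium: buyers pay $31.5, suppliers receive $9, q = 148. (Wedge: pb − ps = 22.5.)
Revenue = t · Q = 22.5 · 148 = $3330.

Tax revenue = $3330 hundred.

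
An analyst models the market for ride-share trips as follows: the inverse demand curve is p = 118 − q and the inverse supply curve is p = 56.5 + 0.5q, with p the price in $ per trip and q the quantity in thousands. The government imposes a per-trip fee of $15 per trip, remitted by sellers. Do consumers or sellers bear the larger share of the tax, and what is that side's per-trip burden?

Consumers bear the larger share: $10 per trip.

Rewrite in direct form: qd = 118 − p and qs = 2p − 113.
Without the tax, 118 − p = 2p − 113 gives 3p = 231, so p* = $77 and q* = 41.
With the tax collected from sellers, supply shifts: qs = 2(p − 15) − 113.
Solving gives q = 31 with consumers paying $87 and sellers receiving $72 (the $15 wedge).
Per-trip burden: consumers $10, sellers $5.
Consumers take the larger share because demand is less price-elastic here (demand slope 1 vs supply slope 2).
The less price-elastic side of the market bears the larger share of a per-unit tax.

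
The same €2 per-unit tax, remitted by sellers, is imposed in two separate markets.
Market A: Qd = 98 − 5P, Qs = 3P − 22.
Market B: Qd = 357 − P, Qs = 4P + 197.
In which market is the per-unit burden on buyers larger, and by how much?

Market A: pre-tax P* = €15, Q* = 23; post-tax Q = 19.25; per-unit burden on buyers = €0.75.
Market B: pre-tax P* = €32, Q* = 325; post-tax Q = 323.4; per-unit burden on buyers = €1.6.
Difference: €0.75 vs €1.6 → market B is larger by €0.85.

Market B, by €0.85.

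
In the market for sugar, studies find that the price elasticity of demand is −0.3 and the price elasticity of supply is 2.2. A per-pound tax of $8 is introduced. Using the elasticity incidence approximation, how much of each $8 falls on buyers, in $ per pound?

Incidence ratio: buyers' share ≈ εs / (εs + |εd|) = 2.2 / (2.2 + 0.3) = 0.88.
So buyers bear ≈ 0.88 × $8 = $7.04; sellers bear $0.96.

Buyers bear ≈ $7.04 per pound.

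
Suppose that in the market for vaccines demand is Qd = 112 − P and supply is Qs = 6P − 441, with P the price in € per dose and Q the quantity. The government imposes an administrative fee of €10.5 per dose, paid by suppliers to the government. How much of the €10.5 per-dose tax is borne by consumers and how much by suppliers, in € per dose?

Before the tax: set 112 − P = 6P − 441 → P* = €79, Q* = 33.
With the tax collected from suppliers, supply shifts: Qs = 6(P − 10.5) − 441.
Solving gives Q = 24 with consumers paying €88 and suppliers receiving €77.5 (the €10.5 wedge).
Burden on consumers: €9; on suppliers: €1.5. (They sum to €10.5.)
The less price-elastic side of the market bears the larger share of a per-unit tax.

Consumers bear €9 per dose; suppliers bear €1.5 per dose.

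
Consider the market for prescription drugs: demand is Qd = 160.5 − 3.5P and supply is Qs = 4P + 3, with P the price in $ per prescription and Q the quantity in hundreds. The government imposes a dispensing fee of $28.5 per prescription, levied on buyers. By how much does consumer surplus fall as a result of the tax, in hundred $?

Consumer surplus falls by $918.08 hundred.

Before the tax: set 160.5 − 3.5P = 4P + 3 → P* = $21, Q* = 87.
With the tax collected from buyers, demand (in seller-price terms) shifts: Qd = 160.5 − 3.5(P + 28.5).
Solving gives Q = 33.8 with buyers paying $36.2 and suppliers receiving $7.7 (the $28.5 wedge).
ΔCS is the trapezoid between Q = 33.8 and Q = 87 of height $15.2: ½ · (87 + 33.8) · 15.2 = $918.08.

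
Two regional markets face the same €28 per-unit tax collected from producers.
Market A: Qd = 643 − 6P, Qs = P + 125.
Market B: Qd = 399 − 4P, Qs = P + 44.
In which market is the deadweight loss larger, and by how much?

Market A: pre-tax P* = €74, Q* = 199; post-tax Q = 175; deadweight loss = €336.
Market B: pre-tax P* = €71, Q* = 115; post-tax Q = 92.6; deadweight loss = €313.6.
Difference: €336 vs €313.6 → market A is larger by €22.4.

Market A, by €22.4.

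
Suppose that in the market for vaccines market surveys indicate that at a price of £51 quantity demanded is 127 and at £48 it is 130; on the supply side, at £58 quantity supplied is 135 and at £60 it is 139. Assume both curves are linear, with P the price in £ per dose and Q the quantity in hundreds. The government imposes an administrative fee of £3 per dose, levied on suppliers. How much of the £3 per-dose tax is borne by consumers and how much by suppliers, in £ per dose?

Consumers bear £2 per dose; suppliers bear £1 per dose.

Demand slope: (130 − 127)/(48 − 51) = -1, so Qd = 178 − P.
Supply slope: (139 − 135)/(60 − 58) = 2, so Qs = 2P + 19.
Without the tax, 178 − P = 2P + 19 gives 3P = 159, so P* = £53 and Q* = 125.
With the tax collected from suppliers, supply shifts: Qs = 2(P − 3) + 19.
Solving gives Q = 123 with consumers paying £55 and suppliers receiving £52 (the £3 wedge).
Burden on consumers: £2; on suppliers: £1. (They sum to £3.)
The less price-elastic side of the market bears the larger share of a per-unit tax.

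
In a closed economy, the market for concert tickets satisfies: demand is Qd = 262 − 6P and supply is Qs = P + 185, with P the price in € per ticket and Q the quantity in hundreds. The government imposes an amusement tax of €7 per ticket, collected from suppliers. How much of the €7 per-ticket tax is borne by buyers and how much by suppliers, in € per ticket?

Before the tax: set 262 − 6P = P + 185 → P* = €11, Q* = 196.
With the tax collected from suppliers, supply shifts: Qs = (P − 7) + 185.
New equilibrium: buyers pay €12, suppliers receive €5, Q = 190. (Wedge: Pb − Ps = 7.)
Burden on buyers: €1; on suppliers: €6. (They sum to €7.)

Buyers bear €1 per ticket; suppliers bear €6 per ticket.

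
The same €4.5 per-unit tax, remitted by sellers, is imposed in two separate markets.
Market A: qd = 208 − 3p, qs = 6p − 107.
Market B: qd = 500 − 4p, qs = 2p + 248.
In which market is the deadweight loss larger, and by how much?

Market A: pre-tax p* = €35, q* = 103; post-tax q = 94; deadweight loss = €20.25.
Market B: pre-tax p* = €42, q* = 332; post-tax q = 326; deadweight loss = €13.5.
Difference: €20.25 vs €13.5 → market A is larger by €6.75.

Market A, by €6.75.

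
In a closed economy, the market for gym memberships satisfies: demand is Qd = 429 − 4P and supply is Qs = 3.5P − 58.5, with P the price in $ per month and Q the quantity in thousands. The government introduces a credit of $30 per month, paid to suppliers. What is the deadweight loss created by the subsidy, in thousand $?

Deadweight loss = $840 thousand.

Before the subsidy: set 429 − 4P = 3.5P − 58.5 → P* = $65, Q* = 169.
With a per-unit subsidy paid to suppliers, each receives P + 30 per unit sold, so supply becomes Qs = 3.5(P + 30) − 58.5.
Solving gives Q = 225 with buyers paying $51 and suppliers receiving $81 (the $30 wedge).
Quantity rises by |ΔQ| = |169 − 225| = 56.
DWL = ½ · t · |ΔQ| = ½ · 30 · 56 = $840.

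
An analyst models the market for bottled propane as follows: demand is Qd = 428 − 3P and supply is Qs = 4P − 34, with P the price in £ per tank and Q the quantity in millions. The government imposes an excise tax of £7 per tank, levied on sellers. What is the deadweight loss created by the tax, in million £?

Deadweight loss = £42 million.

Without the tax, 428 − 3P = 4P − 34 gives 7P = 462, so P* = £66 and Q* = 230.
With the tax collected from sellers, supply shifts: Qs = 4(P − 7) − 34.
New equilibrium: consumers pay £70, sellers receive £63, Q = 218. (Wedge: Pb − Ps = 7.)
Quantity falls by |ΔQ| = |230 − 218| = 12.
DWL = ½ · t · |ΔQ| = ½ · 7 · 12 = £42.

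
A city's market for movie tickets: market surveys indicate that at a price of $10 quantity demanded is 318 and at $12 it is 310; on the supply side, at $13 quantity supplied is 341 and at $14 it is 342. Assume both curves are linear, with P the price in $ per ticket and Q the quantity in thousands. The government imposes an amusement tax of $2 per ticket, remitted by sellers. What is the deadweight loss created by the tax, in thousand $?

Demand slope: (310 − 318)/(12 − 10) = -4, so Qd = 358 − 4P.
Supply slope: (342 − 341)/(14 − 13) = 1, so Qs = P + 328.
Without the tax, 358 − 4P = P + 328 gives 5P = 30, so P* = $6 and Q* = 334.
With the tax collected from sellers, supply shifts: Qs = (P − 2) + 328.
Solving gives Q = 332.4 with buyers paying $6.4 and sellers receiving $4.4 (the $2 wedge).
Quantity falls by |ΔQ| = |334 − 332.4| = 1.6.
DWL = ½ · t · |ΔQ| = ½ · 2 · 1.6 = $1.6.

Deadweight loss = $1.6 thousand.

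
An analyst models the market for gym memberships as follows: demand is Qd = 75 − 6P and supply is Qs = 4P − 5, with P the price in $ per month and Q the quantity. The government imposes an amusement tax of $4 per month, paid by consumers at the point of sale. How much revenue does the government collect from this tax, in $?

Tax revenue = $69.6.

Before the tax: set 75 − 6P = 4P − 5 → P* = $8, Q* = 27.
With the tax collected from consumers, demand (in seller-price terms) shifts: Qd = 75 − 6(P + 4).
New equilibrium: consumers pay $9.6, sellers receive $5.6, Q = 17.4. (Wedge: Pb − Ps = 4.)
Revenue = t · Q = 4 · 17.4 = $69.6.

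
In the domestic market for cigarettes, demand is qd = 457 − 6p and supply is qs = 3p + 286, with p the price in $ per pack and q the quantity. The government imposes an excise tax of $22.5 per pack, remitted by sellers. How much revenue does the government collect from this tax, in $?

Before the tax: set 457 − 6p = 3p + 286 → p* = $19, q* = 343.
With the tax collected from sellers, supply shifts: qs = 3(p − 22.5) + 286.
New equilibrium: consumers pay $26.5, sellers receive $4, q = 298. (Wedge: pb − ps = 22.5.)
Revenue = t · Q = 22.5 · 298 = $6705.

Tax revenue = $6705.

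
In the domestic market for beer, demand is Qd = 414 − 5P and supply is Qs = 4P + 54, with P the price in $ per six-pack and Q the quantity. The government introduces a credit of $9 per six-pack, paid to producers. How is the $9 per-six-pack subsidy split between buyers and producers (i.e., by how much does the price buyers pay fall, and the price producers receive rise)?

Buyers gain $4 per six-pack; producers gain $5 per six-pack.

Before the subsidy: set 414 − 5P = 4P + 54 → P* = $40, Q* = 214.
With a per-unit subsidy paid to producers, each receives P + 9 per unit sold, so supply becomes Qs = 4(P + 9) + 54.
Solving gives Q = 234 with buyers paying $36 and producers receiving $45 (the $9 wedge).
Gain to buyers: $4; to producers: $5. (They sum to $9.)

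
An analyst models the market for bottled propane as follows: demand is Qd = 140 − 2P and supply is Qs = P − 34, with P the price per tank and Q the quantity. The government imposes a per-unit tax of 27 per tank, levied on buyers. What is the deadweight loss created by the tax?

Deadweight loss = 243.

Without the tax, 140 − 2P = P − 34 gives 3P = 174, so P* = 58 and Q* = 24.
With the tax collected from buyers, demand (in seller-price terms) shifts: Qd = 140 − 2(P + 27).
Solving gives Q = 6 with buyers paying 67 and producers receiving 40 (the 27 wedge).
Quantity falls by |ΔQ| = |24 − 6| = 18.
DWL = ½ · t · |ΔQ| = ½ · 27 · 18 = 243.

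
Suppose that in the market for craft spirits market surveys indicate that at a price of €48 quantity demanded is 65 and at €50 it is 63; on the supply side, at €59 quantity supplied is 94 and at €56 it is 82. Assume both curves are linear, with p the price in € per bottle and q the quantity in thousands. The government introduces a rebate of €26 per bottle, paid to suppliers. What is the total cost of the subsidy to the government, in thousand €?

Government outlay = €2152.8 thousand.

Demand slope: (63 − 65)/(50 − 48) = -1, so qd = 113 − p.
Supply slope: (82 − 94)/(56 − 59) = 4, so qs = 4p − 142.
Without the subsidy, 113 − p = 4p − 142 gives 5p = 255, so p* = €51 and q* = 62.
With a per-unit subsidy paid to suppliers, each receives p + 26 per unit sold, so supply becomes qs = 4(p + 26) − 142.
Solving gives q = 82.8 with consumers paying €30.2 and suppliers receiving €56.2 (the €26 wedge).
Outlay = t · Q = 26 · 82.8 = €2152.8.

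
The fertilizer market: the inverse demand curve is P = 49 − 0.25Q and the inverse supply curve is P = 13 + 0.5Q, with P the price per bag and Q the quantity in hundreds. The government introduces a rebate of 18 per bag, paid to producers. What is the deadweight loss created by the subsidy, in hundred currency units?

Rewrite in direct form: Qd = 196 − 4P and Qs = 2P − 26.
Before the subsidy: set 196 − 4P = 2P − 26 → P* = 37, Q* = 48.
With a per-unit subsidy paid to producers, each receives P + 18 per unit sold, so supply becomes Qs = 2(P + 18) − 26.
Solving gives Q = 72 with buyers paying 31 and producers receiving 49 (the 18 wedge).
Quantity rises by |ΔQ| = |48 − 72| = 24.
DWL = ½ · t · |ΔQ| = ½ · 18 · 24 = 216.

Deadweight loss = 216 hundred.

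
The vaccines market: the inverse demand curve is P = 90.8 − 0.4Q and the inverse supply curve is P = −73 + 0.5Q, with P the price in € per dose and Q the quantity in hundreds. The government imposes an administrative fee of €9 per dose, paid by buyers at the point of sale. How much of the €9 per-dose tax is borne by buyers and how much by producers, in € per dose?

Rewrite in direct form: Qd = 227 − 2.5P and Qs = 2P + 146.
Before the tax: set 227 − 2.5P = 2P + 146 → P* = €18, Q* = 182.
With the tax collected from buyers, demand (in seller-price terms) shifts: Qd = 227 − 2.5(P + 9).
Solving gives Q = 172 with buyers paying €22 and producers receiving €13 (the €9 wedge).
Burden on buyers: €4; on producers: €5. (They sum to €9.)
The less price-elastic side of the market bears the larger share of a per-unit tax.

Buyers bear €4 per dose; producers bear €5 per dose.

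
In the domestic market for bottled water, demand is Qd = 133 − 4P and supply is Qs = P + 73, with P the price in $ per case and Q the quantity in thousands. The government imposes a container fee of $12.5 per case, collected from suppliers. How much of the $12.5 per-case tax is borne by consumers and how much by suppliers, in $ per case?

Consumers bear $2.5 per case; suppliers bear $10 per case.

Before the tax: set 133 − 4P = P + 73 → P* = $12, Q* = 85.
With the tax collected from suppliers, supply shifts: Qs = (P − 12.5) + 73.
New equilibrium: consumers pay $14.5, suppliers receive $2, Q = 75. (Wedge: Pb − Ps = 12.5.)
Burden on consumers: $2.5; on suppliers: $10. (They sum to $12.5.)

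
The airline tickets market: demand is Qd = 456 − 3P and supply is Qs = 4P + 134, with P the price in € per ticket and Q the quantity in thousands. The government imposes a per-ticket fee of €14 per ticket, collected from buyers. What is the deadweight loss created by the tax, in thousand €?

Without the tax, 456 − 3P = 4P + 134 gives 7P = 322, so P* = €46 and Q* = 318.
With the tax collected from buyers, demand (in seller-price terms) shifts: Qd = 456 − 3(P + 14).
New equilibrium: buyers pay €54, suppliers receive €40, Q = 294. (Wedge: Pb − Ps = 14.)
Quantity falls by |ΔQ| = |318 − 294| = 24.
DWL = ½ · t · |ΔQ| = ½ · 14 · 24 = €168.

Deadweight loss = €168 thousand.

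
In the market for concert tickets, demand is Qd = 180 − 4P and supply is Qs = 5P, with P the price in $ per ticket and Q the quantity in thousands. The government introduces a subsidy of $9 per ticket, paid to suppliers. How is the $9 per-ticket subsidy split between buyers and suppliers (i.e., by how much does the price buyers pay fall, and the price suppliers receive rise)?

Without the subsidy, 180 − 4P = 5P gives 9P = 180, so P* = $20 and Q* = 100.
With a per-unit subsidy paid to suppliers, each receives P + 9 per unit sold, so supply becomes Qs = 5(P + 9).
New equilibrium: buyers pay $15, suppliers receive $24, Q = 120. (Wedge: Pb − Ps = −9.)
Gain to buyers: $5; to suppliers: $4. (They sum to $9.)

Buyers gain $5 per ticket; suppliers gain $4 per ticket.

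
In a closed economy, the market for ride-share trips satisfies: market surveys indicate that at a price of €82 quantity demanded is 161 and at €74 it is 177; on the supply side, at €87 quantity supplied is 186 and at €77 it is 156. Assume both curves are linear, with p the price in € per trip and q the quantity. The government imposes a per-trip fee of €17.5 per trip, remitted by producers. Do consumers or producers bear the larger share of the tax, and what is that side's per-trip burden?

Demand slope: (177 − 161)/(74 − 82) = -2, so qd = 325 − 2p.
Supply slope: (156 − 186)/(77 − 87) = 3, so qs = 3p − 75.
Without the tax, 325 − 2p = 3p − 75 gives 5p = 400, so p* = €80 and q* = 165.
With the tax collected from producers, supply shifts: qs = 3(p − 17.5) − 75.
New equilibrium: consumers pay €90.5, producers receive €73, q = 144. (Wedge: pb − ps = 17.5.)
Per-trip burden: consumers €10.5, producers €7.
Consumers take the larger share because demand is less price-elastic here (demand slope 2 vs supply slope 3).

Consumers bear the larger share: €10.5 per trip.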